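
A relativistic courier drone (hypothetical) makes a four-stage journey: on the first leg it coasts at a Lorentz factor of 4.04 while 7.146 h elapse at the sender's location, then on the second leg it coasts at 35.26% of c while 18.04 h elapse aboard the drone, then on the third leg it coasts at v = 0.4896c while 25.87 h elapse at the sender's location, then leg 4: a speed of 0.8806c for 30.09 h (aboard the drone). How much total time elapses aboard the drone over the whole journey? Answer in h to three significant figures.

τ = 72.5 h

Leg 1: γ = 4.04; τ_1 = 7.146/4.040 = 1.769 h.
Leg 2: 18.04 h is already measured aboard the drone.
Leg 3: γ = 1/√(1 − 0.4896²) = 1/√0.7603 = 1.147; τ_3 = 25.87/1.147 = 22.56 h.
Leg 4: 30.09 h is already measured aboard the drone.
Total: 1.769 + 18.04 + 22.56 + 30.09 h.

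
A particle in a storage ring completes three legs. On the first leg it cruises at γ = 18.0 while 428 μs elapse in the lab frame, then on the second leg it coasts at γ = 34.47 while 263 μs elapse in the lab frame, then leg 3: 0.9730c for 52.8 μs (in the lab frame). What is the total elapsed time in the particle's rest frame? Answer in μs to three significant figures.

τ = 43.6 μs

Leg 1: γ = 18.0; τ_1 = 428/18.00 = 23.78 μs.
Leg 2: γ = 34.47; τ_2 = 263/34.47 = 7.630 μs.
Leg 3: γ = 1/√(1 − 0.9730²) = 1/√0.05327 = 4.333; τ_3 = 52.8/4.333 = 12.19 μs.
Total: 23.78 + 7.630 + 12.19 μs.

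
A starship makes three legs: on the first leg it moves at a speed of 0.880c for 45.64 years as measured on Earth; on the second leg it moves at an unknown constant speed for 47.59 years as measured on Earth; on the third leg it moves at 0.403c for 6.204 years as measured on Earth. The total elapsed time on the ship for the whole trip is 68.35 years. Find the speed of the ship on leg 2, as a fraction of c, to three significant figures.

β = 0.508

Leg 1: γ = 1/√(1 − 0.880²) = 1/√0.2256 = 2.105; τ_1 = 45.64/2.105 = 21.68 years.
Leg 2: speed unknown; τ_2 = 47.59/γ_2.
Leg 3: γ = 1/√(1 − 0.403²) = 1/√0.8376 = 1.093; τ_3 = 6.204/1.093 = 5.678 years.
Total proper time: 21.68 + τ_2 + 5.678 = 68.35, so τ_2 = 68.35 − 27.36 = 40.99 years.
γ_2 = 47.59/40.99 = 1.161; β = √(1 − 1/γ²) = √0.2580.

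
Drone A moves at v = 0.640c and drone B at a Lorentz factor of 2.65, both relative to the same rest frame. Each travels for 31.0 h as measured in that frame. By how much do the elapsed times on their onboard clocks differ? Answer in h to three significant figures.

|τ_A − τ_B| = 12.1 h

A: γ = 1/√(1 − 0.640²) = 1/√0.5904 = 1.301; τ_A = 31.0/1.301 = 23.82 h.
B: γ = 2.65; τ_B = 31.0/2.650 = 11.70 h.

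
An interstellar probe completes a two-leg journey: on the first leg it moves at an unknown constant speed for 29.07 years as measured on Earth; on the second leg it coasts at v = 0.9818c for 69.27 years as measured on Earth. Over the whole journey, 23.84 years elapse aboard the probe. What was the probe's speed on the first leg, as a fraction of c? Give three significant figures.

Leg 1: speed unknown; τ_1 = 29.07/γ_1.
Leg 2: γ = 1/√(1 − 0.9818²) = 1/√0.03607 = 5.265; τ_2 = 69.27/5.265 = 13.16 years.
Total proper time: τ_1 + 13.16 = 23.84, so τ_1 = 23.84 − 13.16 = 10.68 years.
γ_1 = 29.07/10.68 = 2.721; β = √(1 − 1/γ²) = √0.8649.

β = 0.930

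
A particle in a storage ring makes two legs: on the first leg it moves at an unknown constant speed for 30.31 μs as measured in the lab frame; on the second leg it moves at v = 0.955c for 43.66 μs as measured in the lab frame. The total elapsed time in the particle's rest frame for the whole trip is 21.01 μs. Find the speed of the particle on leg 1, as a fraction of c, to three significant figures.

β = 0.964

Leg 1: speed unknown; τ_1 = 30.31/γ_1.
Leg 2: γ = 1/√(1 − 0.955²) = 1/√0.08798 = 3.371; τ_2 = 43.66/3.371 = 12.95 μs.
Total proper time: τ_1 + 12.95 = 21.01, so τ_1 = 21.01 − 12.95 = 8.060 μs.
γ_1 = 30.31/8.060 = 3.760; β = √(1 − 1/γ²) = √0.9293.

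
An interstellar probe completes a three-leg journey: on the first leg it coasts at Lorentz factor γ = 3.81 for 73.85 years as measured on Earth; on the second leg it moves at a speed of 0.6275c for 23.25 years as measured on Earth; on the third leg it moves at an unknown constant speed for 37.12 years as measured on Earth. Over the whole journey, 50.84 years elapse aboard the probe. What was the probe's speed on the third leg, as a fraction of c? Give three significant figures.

β = 0.933

Leg 1: γ = 3.81; τ_1 = 73.85/3.810 = 19.38 years.
Leg 2: γ = 1/√(1 − 0.6275²) = 1/√0.6062 = 1.284; τ_2 = 23.25/1.284 = 18.10 years.
Leg 3: speed unknown; τ_3 = 37.12/γ_3.
Total proper time: 19.38 + 18.10 + τ_3 = 50.84, so τ_3 = 50.84 − 37.49 = 13.35 years.
γ_3 = 37.12/13.35 = 2.780; β = √(1 − 1/γ²) = √0.8706.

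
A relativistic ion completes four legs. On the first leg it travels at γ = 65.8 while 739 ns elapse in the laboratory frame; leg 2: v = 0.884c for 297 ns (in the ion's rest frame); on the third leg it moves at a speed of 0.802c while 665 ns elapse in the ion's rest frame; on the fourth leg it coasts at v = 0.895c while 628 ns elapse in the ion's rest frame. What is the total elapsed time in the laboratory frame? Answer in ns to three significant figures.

Leg 1: 739 ns is already measured in the laboratory frame.
Leg 2: γ = 1/√(1 − 0.884²) = 1/√0.2185 = 2.139; Δt_2 = 2.139 × 297 = 635.3 ns.
Leg 3: γ = 1/√(1 − 0.802²) = 1/√0.3568 = 1.674; Δt_3 = 1.674 × 665 = 1113 ns.
Leg 4: γ = 1/√(1 − 0.895²) = 1/√0.1990 = 2.242; Δt_4 = 2.242 × 628 = 1408 ns.
Total: 739.0 + 635.3 + 1113 + 1408 ns.

Δt = 3900 ns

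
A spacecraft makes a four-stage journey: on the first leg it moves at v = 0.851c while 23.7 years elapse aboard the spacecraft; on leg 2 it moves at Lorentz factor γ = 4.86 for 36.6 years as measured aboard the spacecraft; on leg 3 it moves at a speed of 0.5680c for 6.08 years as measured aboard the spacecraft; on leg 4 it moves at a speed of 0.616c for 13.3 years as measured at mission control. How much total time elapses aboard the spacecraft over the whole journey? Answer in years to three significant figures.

τ = 76.9 years

Leg 1: 23.7 years is already measured aboard the spacecraft.
Leg 2: 36.6 years is already measured aboard the spacecraft.
Leg 3: 6.08 years is already measured aboard the spacecraft.
Leg 4: γ = 1/√(1 − 0.616²) = 1/√0.6205 = 1.269; τ_4 = 13.3/1.269 = 10.48 years.
Total: 23.70 + 36.60 + 6.080 + 10.48 years.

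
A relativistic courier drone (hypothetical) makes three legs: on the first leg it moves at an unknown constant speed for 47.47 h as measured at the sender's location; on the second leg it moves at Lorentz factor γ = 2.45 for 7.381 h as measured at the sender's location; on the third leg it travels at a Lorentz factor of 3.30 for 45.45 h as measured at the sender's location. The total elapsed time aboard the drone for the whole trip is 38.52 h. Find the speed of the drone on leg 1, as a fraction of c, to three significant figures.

Leg 1: speed unknown; τ_1 = 47.47/γ_1.
Leg 2: γ = 2.45; τ_2 = 7.381/2.450 = 3.013 h.
Leg 3: γ = 3.30; τ_3 = 45.45/3.300 = 13.77 h.
Total proper time: τ_1 + 3.013 + 13.77 = 38.52, so τ_1 = 38.52 − 16.79 = 21.73 h.
γ_1 = 47.47/21.73 = 2.184; β = √(1 − 1/γ²) = √0.7904.

β = 0.889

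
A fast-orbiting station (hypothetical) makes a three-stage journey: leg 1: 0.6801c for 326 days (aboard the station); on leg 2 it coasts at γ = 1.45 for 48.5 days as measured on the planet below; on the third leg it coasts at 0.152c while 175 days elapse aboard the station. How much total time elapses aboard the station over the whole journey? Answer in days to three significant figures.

Leg 1: 326 days is already measured aboard the station.
Leg 2: γ = 1.45; τ_2 = 48.5/1.450 = 33.45 days.
Leg 3: 175 days is already measured aboard the station.
Total: 326.0 + 33.45 + 175.0 days.

τ = 534 days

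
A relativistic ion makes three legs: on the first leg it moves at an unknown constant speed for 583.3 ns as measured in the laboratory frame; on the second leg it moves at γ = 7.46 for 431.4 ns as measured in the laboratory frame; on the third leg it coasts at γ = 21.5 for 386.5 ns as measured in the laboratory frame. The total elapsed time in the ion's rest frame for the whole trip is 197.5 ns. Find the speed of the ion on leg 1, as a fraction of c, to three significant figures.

β = 0.978

Leg 1: speed unknown; τ_1 = 583.3/γ_1.
Leg 2: γ = 7.46; τ_2 = 431.4/7.460 = 57.83 ns.
Leg 3: γ = 21.5; τ_3 = 386.5/21.50 = 17.98 ns.
Total proper time: τ_1 + 57.83 + 17.98 = 197.5, so τ_1 = 197.5 − 75.81 = 121.7 ns.
γ_1 = 583.3/121.7 = 4.793; β = √(1 − 1/γ²) = √0.9565.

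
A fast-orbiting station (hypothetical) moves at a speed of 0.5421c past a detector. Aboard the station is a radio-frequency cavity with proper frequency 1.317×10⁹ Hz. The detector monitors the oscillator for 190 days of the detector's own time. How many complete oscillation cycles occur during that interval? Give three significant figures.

γ = 1/√(1 − 0.5421²) = 1/√0.7061 = 1.190
During 190 days of lab time, the oscillator's proper time advances by τ = Δt/γ = 190/1.190 = 159.7 days = 1.379×10⁷ s.
N = f × τ = 1.317×10⁹ × 1.379×10⁷ = 1.817×10¹⁶.

N = 1.82×10¹⁶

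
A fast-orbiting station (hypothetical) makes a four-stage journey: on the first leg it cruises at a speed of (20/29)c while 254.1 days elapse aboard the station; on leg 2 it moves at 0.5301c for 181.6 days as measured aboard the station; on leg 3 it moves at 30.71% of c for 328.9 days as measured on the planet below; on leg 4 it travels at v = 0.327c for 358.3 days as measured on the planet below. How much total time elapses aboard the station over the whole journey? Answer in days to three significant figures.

τ = 1090 days

Leg 1: 254.1 days is already measured aboard the station.
Leg 2: 181.6 days is already measured aboard the station.
Leg 3: β = 0.3071; γ = 1/√(1 − 0.3071²) = 1/√0.9057 = 1.051; τ_3 = 328.9/1.051 = 313.0 days.
Leg 4: γ = 1/√(1 − 0.327²) = 1/√0.8931 = 1.058; τ_4 = 358.3/1.058 = 338.6 days.
Total: 254.1 + 181.6 + 313.0 + 338.6 days.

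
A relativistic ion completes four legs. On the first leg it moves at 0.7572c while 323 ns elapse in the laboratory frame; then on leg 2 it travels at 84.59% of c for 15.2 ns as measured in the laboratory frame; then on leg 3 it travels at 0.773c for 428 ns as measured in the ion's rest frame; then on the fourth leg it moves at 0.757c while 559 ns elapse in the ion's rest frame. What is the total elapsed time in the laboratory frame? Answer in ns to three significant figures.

Leg 1: 323 ns is already measured in the laboratory frame.
Leg 2: 15.2 ns is already measured in the laboratory frame.
Leg 3: γ = 1/√(1 − 0.773²) = 1/√0.4025 = 1.576; Δt_3 = 1.576 × 428 = 674.6 ns.
Leg 4: γ = 1/√(1 − 0.757²) = 1/√0.4270 = 1.530; Δt_4 = 1.530 × 559 = 855.5 ns.
Total: 323.0 + 15.20 + 674.6 + 855.5 ns.

Δt = 1870 ns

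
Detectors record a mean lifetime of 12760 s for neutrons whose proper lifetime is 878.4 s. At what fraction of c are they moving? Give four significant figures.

γ = Δt/τ₀ = 12760/878.4 = 14.53
β = √(1 − 1/γ²) = √(1 − 0.004739) = √0.9953

v = 0.9976c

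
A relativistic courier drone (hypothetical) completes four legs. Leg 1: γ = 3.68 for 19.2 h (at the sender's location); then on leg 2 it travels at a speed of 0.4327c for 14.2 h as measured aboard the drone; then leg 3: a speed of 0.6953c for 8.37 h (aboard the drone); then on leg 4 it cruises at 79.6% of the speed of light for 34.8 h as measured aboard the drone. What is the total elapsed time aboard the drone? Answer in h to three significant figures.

Leg 1: γ = 3.68; τ_1 = 19.2/3.680 = 5.217 h.
Leg 2: 14.2 h is already measured aboard the drone.
Leg 3: 8.37 h is already measured aboard the drone.
Leg 4: 34.8 h is already measured aboard the drone.
Total: 5.217 + 14.20 + 8.370 + 34.80 h.

τ = 62.6 h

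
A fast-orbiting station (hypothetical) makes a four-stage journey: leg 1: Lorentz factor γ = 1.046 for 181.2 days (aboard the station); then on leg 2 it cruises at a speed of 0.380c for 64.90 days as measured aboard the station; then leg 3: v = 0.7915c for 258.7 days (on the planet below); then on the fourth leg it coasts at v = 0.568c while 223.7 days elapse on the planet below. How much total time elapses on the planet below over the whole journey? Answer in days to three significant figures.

Leg 1: γ = 1.046; Δt_1 = 1.046 × 181.2 = 189.5 days.
Leg 2: γ = 1/√(1 − 0.380²) = 1/√0.8556 = 1.081; Δt_2 = 1.081 × 64.90 = 70.16 days.
Leg 3: 258.7 days is already measured on the planet below.
Leg 4: 223.7 days is already measured on the planet below.
Total: 189.5 + 70.16 + 258.7 + 223.7 days.

Δt = 742 days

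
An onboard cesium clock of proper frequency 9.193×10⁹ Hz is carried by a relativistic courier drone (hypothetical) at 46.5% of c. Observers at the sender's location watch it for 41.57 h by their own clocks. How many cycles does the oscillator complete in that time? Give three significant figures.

β = 0.465; γ = 1/√(1 − 0.465²) = 1/√0.7838 = 1.130
During 41.57 h of lab time, the oscillator's proper time advances by τ = Δt/γ = 41.57/1.130 = 36.80 h = 1.325×10⁵ s.
N = f × τ = 9.193×10⁹ × 1.325×10⁵ = 1.218×10¹⁵.

N = 1.22×10¹⁵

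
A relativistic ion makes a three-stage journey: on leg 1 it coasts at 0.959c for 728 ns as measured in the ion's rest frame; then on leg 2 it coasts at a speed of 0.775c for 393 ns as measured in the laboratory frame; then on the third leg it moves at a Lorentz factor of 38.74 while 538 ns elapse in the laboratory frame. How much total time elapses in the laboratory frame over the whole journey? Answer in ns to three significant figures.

Leg 1: γ = 1/√(1 − 0.959²) = 1/√0.08032 = 3.529; Δt_1 = 3.529 × 728 = 2569 ns.
Leg 2: 393 ns is already measured in the laboratory frame.
Leg 3: 538 ns is already measured in the laboratory frame.
Total: 2569 + 393.0 + 538.0 ns.

Δt = 3500 ns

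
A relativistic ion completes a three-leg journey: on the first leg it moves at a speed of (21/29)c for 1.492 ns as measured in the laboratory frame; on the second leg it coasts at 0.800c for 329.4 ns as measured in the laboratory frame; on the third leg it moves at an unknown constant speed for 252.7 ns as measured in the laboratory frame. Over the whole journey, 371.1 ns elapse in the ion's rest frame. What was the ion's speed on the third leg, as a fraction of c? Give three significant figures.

Leg 1: γ = 1/√(1 − (21/29)²) = 29/20 = 1.450; τ_1 = 1.492/1.450 = 1.029 ns.
Leg 2: γ = 1/√(1 − 0.800²) = 5/3 ≈ 1.667; τ_2 = 329.4/1.667 = 197.6 ns.
Leg 3: speed unknown; τ_3 = 252.7/γ_3.
Total proper time: 1.029 + 197.6 + τ_3 = 371.1, so τ_3 = 371.1 − 198.7 = 172.4 ns.
γ_3 = 252.7/172.4 = 1.466; β = √(1 − 1/γ²) = √0.5344.

β = 0.731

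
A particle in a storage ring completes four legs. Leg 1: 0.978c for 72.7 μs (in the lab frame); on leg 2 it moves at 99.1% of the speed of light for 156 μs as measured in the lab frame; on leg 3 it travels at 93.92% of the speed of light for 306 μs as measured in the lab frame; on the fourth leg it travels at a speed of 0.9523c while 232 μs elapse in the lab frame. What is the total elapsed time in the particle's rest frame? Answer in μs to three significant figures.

Leg 1: γ = 1/√(1 − 0.978²) = 1/√0.04352 = 4.794; τ_1 = 72.7/4.794 = 15.17 μs.
Leg 2: β = 0.991; γ = 1/√(1 − 0.991²) = 1/√0.01792 = 7.470; τ_2 = 156/7.470 = 20.88 μs.
Leg 3: β = 0.9392; γ = 1/√(1 − 0.9392²) = 1/√0.1179 = 2.912; τ_3 = 306/2.912 = 105.1 μs.
Leg 4: γ = 1/√(1 − 0.9523²) = 1/√0.09312 = 3.277; τ_4 = 232/3.277 = 70.80 μs.
Total: 15.17 + 20.88 + 105.1 + 70.80 μs.

τ = 212 μs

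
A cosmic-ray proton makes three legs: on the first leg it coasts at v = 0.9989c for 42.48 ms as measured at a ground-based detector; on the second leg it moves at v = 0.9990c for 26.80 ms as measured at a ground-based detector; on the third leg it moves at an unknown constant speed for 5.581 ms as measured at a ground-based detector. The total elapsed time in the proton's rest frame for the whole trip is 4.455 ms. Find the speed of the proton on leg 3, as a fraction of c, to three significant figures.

Leg 1: γ = 1/√(1 − 0.9989²) = 1/√0.002199 = 21.33; τ_1 = 42.48/21.33 = 1.992 ms.
Leg 2: γ = 1/√(1 − 0.9990²) = 1/√0.001999 = 22.37; τ_2 = 26.80/22.37 = 1.198 ms.
Leg 3: speed unknown; τ_3 = 5.581/γ_3.
Total proper time: 1.992 + 1.198 + τ_3 = 4.455, so τ_3 = 4.455 − 3.190 = 1.265 ms.
γ_3 = 5.581/1.265 = 4.412; β = √(1 − 1/γ²) = √0.9486.

β = 0.974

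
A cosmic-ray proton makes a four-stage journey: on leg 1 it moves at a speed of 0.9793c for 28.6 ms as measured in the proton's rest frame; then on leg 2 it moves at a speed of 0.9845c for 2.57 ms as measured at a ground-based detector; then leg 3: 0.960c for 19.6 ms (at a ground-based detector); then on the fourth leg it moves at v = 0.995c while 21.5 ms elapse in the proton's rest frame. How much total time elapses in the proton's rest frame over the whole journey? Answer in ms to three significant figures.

Leg 1: 28.6 ms is already measured in the proton's rest frame.
Leg 2: γ = 1/√(1 − 0.9845²) = 1/√0.03076 = 5.702; τ_2 = 2.57/5.702 = 0.4507 ms.
Leg 3: γ = 1/√(1 − 0.960²) = 25/7 ≈ 3.571; τ_3 = 19.6/3.571 = 5.488 ms.
Leg 4: 21.5 ms is already measured in the proton's rest frame.
Total: 28.60 + 0.4507 + 5.488 + 21.50 ms.

τ = 56.0 ms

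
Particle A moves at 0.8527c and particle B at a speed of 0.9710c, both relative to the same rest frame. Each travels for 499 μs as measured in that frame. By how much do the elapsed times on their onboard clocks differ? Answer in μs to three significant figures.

|τ_A − τ_B| = 141 μs

A: γ = 1/√(1 − 0.8527²) = 1/√0.2729 = 1.914; τ_A = 499/1.914 = 260.7 μs.
B: γ = 1/√(1 − 0.9710²) = 1/√0.05716 = 4.183; τ_B = 499/4.183 = 119.3 μs.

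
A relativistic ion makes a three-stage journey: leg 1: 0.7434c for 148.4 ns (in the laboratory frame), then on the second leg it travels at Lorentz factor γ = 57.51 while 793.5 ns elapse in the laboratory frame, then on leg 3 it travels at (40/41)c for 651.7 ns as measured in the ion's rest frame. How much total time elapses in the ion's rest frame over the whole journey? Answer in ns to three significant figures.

τ = 765 ns

Leg 1: γ = 1/√(1 − 0.7434²) = 1/√0.4474 = 1.495; τ_1 = 148.4/1.495 = 99.26 ns.
Leg 2: γ = 57.51; τ_2 = 793.5/57.51 = 13.80 ns.
Leg 3: 651.7 ns is already measured in the ion's rest frame.
Total: 99.26 + 13.80 + 651.7 ns.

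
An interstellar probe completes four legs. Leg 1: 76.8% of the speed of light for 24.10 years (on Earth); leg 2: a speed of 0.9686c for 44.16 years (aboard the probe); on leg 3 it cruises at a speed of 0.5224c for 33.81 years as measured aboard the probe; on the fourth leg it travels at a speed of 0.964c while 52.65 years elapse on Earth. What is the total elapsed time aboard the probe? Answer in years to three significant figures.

Leg 1: β = 0.768; γ = 1/√(1 − 0.768²) = 1/√0.4102 = 1.561; τ_1 = 24.10/1.561 = 15.43 years.
Leg 2: 44.16 years is already measured aboard the probe.
Leg 3: 33.81 years is already measured aboard the probe.
Leg 4: γ = 1/√(1 − 0.964²) = 1/√0.07070 = 3.761; τ_4 = 52.65/3.761 = 14.00 years.
Total: 15.43 + 44.16 + 33.81 + 14.00 years.

τ = 107 years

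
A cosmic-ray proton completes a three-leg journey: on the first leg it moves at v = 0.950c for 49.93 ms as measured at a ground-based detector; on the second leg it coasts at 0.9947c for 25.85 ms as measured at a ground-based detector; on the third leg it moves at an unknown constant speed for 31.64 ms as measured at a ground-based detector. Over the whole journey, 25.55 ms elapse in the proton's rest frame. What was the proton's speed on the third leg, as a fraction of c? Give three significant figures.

β = 0.973

Leg 1: γ = 1/√(1 − 0.950²) = 1/√0.09750 = 3.203; τ_1 = 49.93/3.203 = 15.59 ms.
Leg 2: γ = 1/√(1 − 0.9947²) = 1/√0.01057 = 9.726; τ_2 = 25.85/9.726 = 2.658 ms.
Leg 3: speed unknown; τ_3 = 31.64/γ_3.
Total proper time: 15.59 + 2.658 + τ_3 = 25.55, so τ_3 = 25.55 − 18.25 = 7.301 ms.
γ_3 = 31.64/7.301 = 4.333; β = √(1 − 1/γ²) = √0.9467.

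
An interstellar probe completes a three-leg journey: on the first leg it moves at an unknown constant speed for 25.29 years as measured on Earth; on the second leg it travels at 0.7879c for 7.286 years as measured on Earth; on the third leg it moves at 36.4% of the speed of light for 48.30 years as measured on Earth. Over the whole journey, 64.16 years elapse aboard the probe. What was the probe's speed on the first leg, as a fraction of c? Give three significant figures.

Leg 1: speed unknown; τ_1 = 25.29/γ_1.
Leg 2: γ = 1/√(1 − 0.7879²) = 1/√0.3792 = 1.624; τ_2 = 7.286/1.624 = 4.487 years.
Leg 3: β = 0.364; γ = 1/√(1 − 0.364²) = 1/√0.8675 = 1.074; τ_3 = 48.30/1.074 = 44.99 years.
Total proper time: τ_1 + 4.487 + 44.99 = 64.16, so τ_1 = 64.16 − 49.47 = 14.69 years.
γ_1 = 25.29/14.69 = 1.722; β = √(1 − 1/γ²) = √0.6628.

β = 0.814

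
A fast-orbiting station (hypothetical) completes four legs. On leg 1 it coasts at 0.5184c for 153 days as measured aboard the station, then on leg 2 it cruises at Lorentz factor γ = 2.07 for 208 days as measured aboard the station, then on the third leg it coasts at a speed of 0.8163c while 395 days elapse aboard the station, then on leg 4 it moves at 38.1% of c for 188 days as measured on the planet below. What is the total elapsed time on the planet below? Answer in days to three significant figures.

Leg 1: γ = 1/√(1 − 0.5184²) = 1/√0.7313 = 1.169; Δt_1 = 1.169 × 153 = 178.9 days.
Leg 2: γ = 2.07; Δt_2 = 2.070 × 208 = 430.6 days.
Leg 3: γ = 1/√(1 − 0.8163²) = 1/√0.3337 = 1.731; Δt_3 = 1.731 × 395 = 683.8 days.
Leg 4: 188 days is already measured on the planet below.
Total: 178.9 + 430.6 + 683.8 + 188.0 days.

Δt = 1480 days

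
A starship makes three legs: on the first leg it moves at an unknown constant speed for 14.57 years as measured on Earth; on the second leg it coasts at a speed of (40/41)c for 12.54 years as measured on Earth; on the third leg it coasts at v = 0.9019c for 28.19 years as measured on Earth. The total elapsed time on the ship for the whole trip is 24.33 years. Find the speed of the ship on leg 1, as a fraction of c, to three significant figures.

Leg 1: speed unknown; τ_1 = 14.57/γ_1.
Leg 2: γ = 1/√(1 − (40/41)²) = 41/9 ≈ 4.556; τ_2 = 12.54/4.556 = 2.753 years.
Leg 3: γ = 1/√(1 − 0.9019²) = 1/√0.1866 = 2.315; τ_3 = 28.19/2.315 = 12.18 years.
Total proper time: τ_1 + 2.753 + 12.18 = 24.33, so τ_1 = 24.33 − 14.93 = 9.401 years.
γ_1 = 14.57/9.401 = 1.550; β = √(1 − 1/γ²) = √0.5837.

β = 0.764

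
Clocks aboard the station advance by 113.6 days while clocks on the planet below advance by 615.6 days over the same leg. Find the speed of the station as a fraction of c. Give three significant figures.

The proper time is measured aboard the station (both events occur at the station's location); Δt is measured on the planet below. γ = Δt/τ = 615.6/113.6 = 5.419.
β = √(1 − 1/γ²) = √(1 − 0.03405) = √0.9659

β = 0.983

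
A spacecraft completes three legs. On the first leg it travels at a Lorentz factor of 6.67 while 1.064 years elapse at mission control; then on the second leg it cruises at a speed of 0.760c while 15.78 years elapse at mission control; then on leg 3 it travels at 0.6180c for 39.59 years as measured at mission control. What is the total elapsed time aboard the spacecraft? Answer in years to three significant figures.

τ = 41.5 years

Leg 1: γ = 6.67; τ_1 = 1.064/6.670 = 0.1595 years.
Leg 2: γ = 1/√(1 − 0.760²) = 1/√0.4224 = 1.539; τ_2 = 15.78/1.539 = 10.26 years.
Leg 3: γ = 1/√(1 − 0.6180²) = 1/√0.6181 = 1.272; τ_3 = 39.59/1.272 = 31.12 years.
Total: 0.1595 + 10.26 + 31.12 years.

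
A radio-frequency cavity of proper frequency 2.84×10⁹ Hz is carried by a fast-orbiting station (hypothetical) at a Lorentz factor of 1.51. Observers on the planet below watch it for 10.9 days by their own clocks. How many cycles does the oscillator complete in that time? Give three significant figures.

γ = 1.51
During 10.9 days of lab time, the oscillator's proper time advances by τ = Δt/γ = 10.9/1.510 = 7.219 days = 6.237×10⁵ s.
N = f × τ = 2.84×10⁹ × 6.237×10⁵ = 1.771×10¹⁵.

N = 1.77×10¹⁵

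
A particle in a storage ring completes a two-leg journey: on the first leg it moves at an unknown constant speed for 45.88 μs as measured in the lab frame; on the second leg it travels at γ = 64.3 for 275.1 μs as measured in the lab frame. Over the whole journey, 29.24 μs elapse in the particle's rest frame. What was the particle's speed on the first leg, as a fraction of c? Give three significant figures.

Leg 1: speed unknown; τ_1 = 45.88/γ_1.
Leg 2: γ = 64.3; τ_2 = 275.1/64.30 = 4.278 μs.
Total proper time: τ_1 + 4.278 = 29.24, so τ_1 = 29.24 − 4.278 = 24.96 μs.
γ_1 = 45.88/24.96 = 1.838; β = √(1 − 1/γ²) = √0.7040.

β = 0.839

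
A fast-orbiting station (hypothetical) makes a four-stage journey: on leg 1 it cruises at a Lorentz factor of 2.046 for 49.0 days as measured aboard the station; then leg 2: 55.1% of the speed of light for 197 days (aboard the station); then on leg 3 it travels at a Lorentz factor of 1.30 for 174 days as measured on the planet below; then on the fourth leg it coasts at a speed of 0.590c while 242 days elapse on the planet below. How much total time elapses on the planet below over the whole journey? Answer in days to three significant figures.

Leg 1: γ = 2.046; Δt_1 = 2.046 × 49.0 = 100.3 days.
Leg 2: β = 0.551; γ = 1/√(1 − 0.551²) = 1/√0.6964 = 1.198; Δt_2 = 1.198 × 197 = 236.1 days.
Leg 3: 174 days is already measured on the planet below.
Leg 4: 242 days is already measured on the planet below.
Total: 100.3 + 236.1 + 174.0 + 242.0 days.

Δt = 752 days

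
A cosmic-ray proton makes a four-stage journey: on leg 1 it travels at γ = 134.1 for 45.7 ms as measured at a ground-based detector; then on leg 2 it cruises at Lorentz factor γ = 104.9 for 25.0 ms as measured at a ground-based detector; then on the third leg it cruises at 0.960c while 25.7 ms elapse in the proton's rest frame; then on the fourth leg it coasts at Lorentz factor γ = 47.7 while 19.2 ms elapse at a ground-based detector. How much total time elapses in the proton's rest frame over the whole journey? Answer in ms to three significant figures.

τ = 26.7 ms

Leg 1: γ = 134.1; τ_1 = 45.7/134.1 = 0.3408 ms.
Leg 2: γ = 104.9; τ_2 = 25.0/104.9 = 0.2383 ms.
Leg 3: 25.7 ms is already measured in the proton's rest frame.
Leg 4: γ = 47.7; τ_4 = 19.2/47.70 = 0.4025 ms.
Total: 0.3408 + 0.2383 + 25.70 + 0.4025 ms.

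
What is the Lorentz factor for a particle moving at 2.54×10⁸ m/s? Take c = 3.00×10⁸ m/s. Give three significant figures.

γ = 1.88

β = 2.54×10⁸/3.00×10⁸ = 0.8467; γ = 1/√(1 − 0.8467²) = 1.879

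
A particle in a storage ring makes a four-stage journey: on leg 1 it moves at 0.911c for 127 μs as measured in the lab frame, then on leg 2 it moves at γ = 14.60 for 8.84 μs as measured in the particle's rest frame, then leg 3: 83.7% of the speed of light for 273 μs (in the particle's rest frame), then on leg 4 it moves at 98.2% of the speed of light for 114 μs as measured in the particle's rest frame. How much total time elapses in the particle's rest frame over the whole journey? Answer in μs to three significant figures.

τ = 448 μs

Leg 1: γ = 1/√(1 − 0.911²) = 1/√0.1701 = 2.425; τ_1 = 127/2.425 = 52.38 μs.
Leg 2: 8.84 μs is already measured in the particle's rest frame.
Leg 3: 273 μs is already measured in the particle's rest frame.
Leg 4: 114 μs is already measured in the particle's rest frame.
Total: 52.38 + 8.840 + 273.0 + 114.0 μs.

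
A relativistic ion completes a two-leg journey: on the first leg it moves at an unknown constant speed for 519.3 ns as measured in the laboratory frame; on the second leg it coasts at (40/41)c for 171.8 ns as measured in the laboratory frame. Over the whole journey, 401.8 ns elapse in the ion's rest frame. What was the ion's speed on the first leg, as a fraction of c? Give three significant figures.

β = 0.713

Leg 1: speed unknown; τ_1 = 519.3/γ_1.
Leg 2: γ = 1/√(1 − (40/41)²) = 41/9 ≈ 4.556; τ_2 = 171.8/4.556 = 37.71 ns.
Total proper time: τ_1 + 37.71 = 401.8, so τ_1 = 401.8 − 37.71 = 364.1 ns.
γ_1 = 519.3/364.1 = 1.426; β = √(1 − 1/γ²) = √0.5084.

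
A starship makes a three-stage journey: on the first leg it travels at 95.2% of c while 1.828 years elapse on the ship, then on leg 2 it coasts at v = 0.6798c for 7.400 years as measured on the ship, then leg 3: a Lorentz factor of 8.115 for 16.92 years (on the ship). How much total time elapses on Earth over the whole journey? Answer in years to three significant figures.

Δt = 153 years

Leg 1: β = 0.952; γ = 1/√(1 − 0.952²) = 1/√0.09370 = 3.267; Δt_1 = 3.267 × 1.828 = 5.972 years.
Leg 2: γ = 1/√(1 − 0.6798²) = 1/√0.5379 = 1.364; Δt_2 = 1.364 × 7.400 = 10.09 years.
Leg 3: γ = 8.115; Δt_3 = 8.115 × 16.92 = 137.3 years.
Total: 5.972 + 10.09 + 137.3 years.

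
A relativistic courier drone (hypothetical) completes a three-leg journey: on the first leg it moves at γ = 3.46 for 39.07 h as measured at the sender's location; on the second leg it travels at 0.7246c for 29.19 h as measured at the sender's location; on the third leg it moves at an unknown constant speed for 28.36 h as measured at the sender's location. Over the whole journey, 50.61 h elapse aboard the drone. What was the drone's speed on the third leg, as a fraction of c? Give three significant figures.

Leg 1: γ = 3.46; τ_1 = 39.07/3.460 = 11.29 h.
Leg 2: γ = 1/√(1 − 0.7246²) = 1/√0.4750 = 1.451; τ_2 = 29.19/1.451 = 20.12 h.
Leg 3: speed unknown; τ_3 = 28.36/γ_3.
Total proper time: 11.29 + 20.12 + τ_3 = 50.61, so τ_3 = 50.61 − 31.41 = 19.20 h.
γ_3 = 28.36/19.20 = 1.477; β = √(1 − 1/γ²) = √0.5416.

β = 0.736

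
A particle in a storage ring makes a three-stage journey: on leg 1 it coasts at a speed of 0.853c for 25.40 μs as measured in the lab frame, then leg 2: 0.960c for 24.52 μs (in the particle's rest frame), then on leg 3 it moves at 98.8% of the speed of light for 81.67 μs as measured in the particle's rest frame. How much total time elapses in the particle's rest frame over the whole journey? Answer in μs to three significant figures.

τ = 119 μs

Leg 1: γ = 1/√(1 − 0.853²) = 1/√0.2724 = 1.916; τ_1 = 25.40/1.916 = 13.26 μs.
Leg 2: 24.52 μs is already measured in the particle's rest frame.
Leg 3: 81.67 μs is already measured in the particle's rest frame.
Total: 13.26 + 24.52 + 81.67 μs.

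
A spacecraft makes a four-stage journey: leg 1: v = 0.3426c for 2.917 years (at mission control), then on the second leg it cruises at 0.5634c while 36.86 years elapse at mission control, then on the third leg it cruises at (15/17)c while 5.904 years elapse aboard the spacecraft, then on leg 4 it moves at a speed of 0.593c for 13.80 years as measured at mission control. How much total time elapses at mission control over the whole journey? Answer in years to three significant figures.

Leg 1: 2.917 years is already measured at mission control.
Leg 2: 36.86 years is already measured at mission control.
Leg 3: γ = 1/√(1 − (15/17)²) = 17/8 = 2.125; Δt_3 = 2.125 × 5.904 = 12.55 years.
Leg 4: 13.80 years is already measured at mission control.
Total: 2.917 + 36.86 + 12.55 + 13.80 years.

Δt = 66.1 years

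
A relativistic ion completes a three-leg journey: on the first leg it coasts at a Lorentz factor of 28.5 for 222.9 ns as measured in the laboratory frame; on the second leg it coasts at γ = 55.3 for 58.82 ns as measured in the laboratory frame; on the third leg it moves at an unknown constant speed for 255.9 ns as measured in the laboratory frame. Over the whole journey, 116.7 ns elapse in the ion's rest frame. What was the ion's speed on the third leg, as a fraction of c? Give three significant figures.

Leg 1: γ = 28.5; τ_1 = 222.9/28.50 = 7.821 ns.
Leg 2: γ = 55.3; τ_2 = 58.82/55.30 = 1.064 ns.
Leg 3: speed unknown; τ_3 = 255.9/γ_3.
Total proper time: 7.821 + 1.064 + τ_3 = 116.7, so τ_3 = 116.7 − 8.885 = 107.8 ns.
γ_3 = 255.9/107.8 = 2.374; β = √(1 − 1/γ²) = √0.8225.

β = 0.907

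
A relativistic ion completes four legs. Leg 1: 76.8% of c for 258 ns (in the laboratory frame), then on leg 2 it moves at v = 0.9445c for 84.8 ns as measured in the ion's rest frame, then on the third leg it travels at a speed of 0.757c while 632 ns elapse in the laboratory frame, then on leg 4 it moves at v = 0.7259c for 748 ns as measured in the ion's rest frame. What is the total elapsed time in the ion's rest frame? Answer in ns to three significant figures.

Leg 1: β = 0.768; γ = 1/√(1 − 0.768²) = 1/√0.4102 = 1.561; τ_1 = 258/1.561 = 165.2 ns.
Leg 2: 84.8 ns is already measured in the ion's rest frame.
Leg 3: γ = 1/√(1 − 0.757²) = 1/√0.4270 = 1.530; τ_3 = 632/1.530 = 413.0 ns.
Leg 4: 748 ns is already measured in the ion's rest frame.
Total: 165.2 + 84.80 + 413.0 + 748.0 ns.

τ = 1410 ns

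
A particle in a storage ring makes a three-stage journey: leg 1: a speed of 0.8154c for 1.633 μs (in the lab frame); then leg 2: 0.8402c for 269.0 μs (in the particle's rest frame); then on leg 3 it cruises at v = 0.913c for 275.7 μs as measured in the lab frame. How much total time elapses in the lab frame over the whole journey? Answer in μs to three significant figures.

Δt = 773 μs

Leg 1: 1.633 μs is already measured in the lab frame.
Leg 2: γ = 1/√(1 − 0.8402²) = 1/√0.2941 = 1.844; Δt_2 = 1.844 × 269.0 = 496.1 μs.
Leg 3: 275.7 μs is already measured in the lab frame.
Total: 1.633 + 496.1 + 275.7 μs.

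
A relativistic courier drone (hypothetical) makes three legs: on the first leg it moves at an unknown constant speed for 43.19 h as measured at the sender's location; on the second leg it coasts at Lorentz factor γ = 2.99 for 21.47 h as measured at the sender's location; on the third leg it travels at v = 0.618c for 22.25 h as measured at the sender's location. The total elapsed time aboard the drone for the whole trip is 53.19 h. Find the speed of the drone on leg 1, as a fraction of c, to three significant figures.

Leg 1: speed unknown; τ_1 = 43.19/γ_1.
Leg 2: γ = 2.99; τ_2 = 21.47/2.990 = 7.181 h.
Leg 3: γ = 1/√(1 − 0.618²) = 1/√0.6181 = 1.272; τ_3 = 22.25/1.272 = 17.49 h.
Total proper time: τ_1 + 7.181 + 17.49 = 53.19, so τ_1 = 53.19 − 24.67 = 28.52 h.
γ_1 = 43.19/28.52 = 1.515; β = √(1 − 1/γ²) = √0.5640.

β = 0.751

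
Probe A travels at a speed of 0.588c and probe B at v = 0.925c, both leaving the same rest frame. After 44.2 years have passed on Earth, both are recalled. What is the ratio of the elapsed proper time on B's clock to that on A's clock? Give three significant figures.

τ_B/τ_A = 0.470

A: γ = 1/√(1 − 0.588²) = 1/√0.6543 = 1.236. B: γ = 1/√(1 − 0.925²) = 1/√0.1444 = 2.632.
τ_A/τ_B = γ_B/γ_A = 2.632/1.236 = 2.129, so τ_B/τ_A = 0.4698.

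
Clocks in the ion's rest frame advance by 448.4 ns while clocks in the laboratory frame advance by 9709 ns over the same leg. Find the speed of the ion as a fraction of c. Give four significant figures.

v = 0.9989c

The proper time is measured in the ion's rest frame (both events occur at the ion's location); Δt is measured in the laboratory frame. γ = Δt/τ = 9709/448.4 = 21.65.
β = √(1 − 1/γ²) = √(1 − 0.002133) = √0.9979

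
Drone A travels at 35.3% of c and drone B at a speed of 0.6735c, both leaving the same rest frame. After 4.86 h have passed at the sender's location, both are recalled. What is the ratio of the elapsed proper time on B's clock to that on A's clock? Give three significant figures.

A: β = 0.353; γ = 1/√(1 − 0.353²) = 1/√0.8754 = 1.069. B: γ = 1/√(1 − 0.6735²) = 1/√0.5464 = 1.353.
τ_A/τ_B = γ_B/γ_A = 1.353/1.069 = 1.266, so τ_B/τ_A = 0.7900.

τ_B/τ_A = 0.790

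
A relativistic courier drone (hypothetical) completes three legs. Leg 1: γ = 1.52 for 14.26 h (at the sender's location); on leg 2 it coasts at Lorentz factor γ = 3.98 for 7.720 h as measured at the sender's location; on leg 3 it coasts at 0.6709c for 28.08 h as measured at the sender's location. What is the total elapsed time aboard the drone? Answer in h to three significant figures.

τ = 32.1 h

Leg 1: γ = 1.52; τ_1 = 14.26/1.520 = 9.382 h.
Leg 2: γ = 3.98; τ_2 = 7.720/3.980 = 1.940 h.
Leg 3: γ = 1/√(1 − 0.6709²) = 1/√0.5499 = 1.349; τ_3 = 28.08/1.349 = 20.82 h.
Total: 9.382 + 1.940 + 20.82 h.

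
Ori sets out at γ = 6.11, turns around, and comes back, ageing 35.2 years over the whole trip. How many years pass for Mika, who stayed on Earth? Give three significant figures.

γ = 6.11
Earth-frame duration is the dilated interval: Δt = γτ = 6.110 × 35.2 years.

Δt = 215 years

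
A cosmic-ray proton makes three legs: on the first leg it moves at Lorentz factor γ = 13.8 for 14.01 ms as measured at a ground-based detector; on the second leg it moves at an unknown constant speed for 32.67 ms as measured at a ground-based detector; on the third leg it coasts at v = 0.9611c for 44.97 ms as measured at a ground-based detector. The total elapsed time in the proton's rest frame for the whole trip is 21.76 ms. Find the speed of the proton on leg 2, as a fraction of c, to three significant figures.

β = 0.967

Leg 1: γ = 13.8; τ_1 = 14.01/13.80 = 1.015 ms.
Leg 2: speed unknown; τ_2 = 32.67/γ_2.
Leg 3: γ = 1/√(1 − 0.9611²) = 1/√0.07629 = 3.621; τ_3 = 44.97/3.621 = 12.42 ms.
Total proper time: 1.015 + τ_2 + 12.42 = 21.76, so τ_2 = 21.76 − 13.44 = 8.324 ms.
γ_2 = 32.67/8.324 = 3.925; β = √(1 − 1/γ²) = √0.9351.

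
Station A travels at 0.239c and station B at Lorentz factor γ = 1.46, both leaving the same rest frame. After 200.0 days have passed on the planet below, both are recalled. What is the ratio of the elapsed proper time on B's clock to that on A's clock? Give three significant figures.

A: γ = 1/√(1 − 0.239²) = 1/√0.9429 = 1.030. B: γ = 1.46.
τ_A/τ_B = γ_B/γ_A = 1.460/1.030 = 1.418, so τ_B/τ_A = 0.7054.

τ_B/τ_A = 0.705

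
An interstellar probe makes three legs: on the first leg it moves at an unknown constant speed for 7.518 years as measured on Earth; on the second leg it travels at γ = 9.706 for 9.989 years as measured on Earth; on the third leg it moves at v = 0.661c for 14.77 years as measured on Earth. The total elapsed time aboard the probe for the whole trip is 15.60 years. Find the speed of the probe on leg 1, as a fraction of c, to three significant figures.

β = 0.886

Leg 1: speed unknown; τ_1 = 7.518/γ_1.
Leg 2: γ = 9.706; τ_2 = 9.989/9.706 = 1.029 years.
Leg 3: γ = 1/√(1 − 0.661²) = 1/√0.5631 = 1.333; τ_3 = 14.77/1.333 = 11.08 years.
Total proper time: τ_1 + 1.029 + 11.08 = 15.60, so τ_1 = 15.60 − 12.11 = 3.488 years.
γ_1 = 7.518/3.488 = 2.156; β = √(1 − 1/γ²) = √0.7848.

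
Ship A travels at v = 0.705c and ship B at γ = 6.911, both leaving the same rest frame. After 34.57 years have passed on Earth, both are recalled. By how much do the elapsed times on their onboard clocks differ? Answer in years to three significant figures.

A: γ = 1/√(1 − 0.705²) = 1/√0.5030 = 1.410; τ_A = 34.57/1.410 = 24.52 years.
B: γ = 6.911; τ_B = 34.57/6.911 = 5.002 years.

|τ_A − τ_B| = 19.5 years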